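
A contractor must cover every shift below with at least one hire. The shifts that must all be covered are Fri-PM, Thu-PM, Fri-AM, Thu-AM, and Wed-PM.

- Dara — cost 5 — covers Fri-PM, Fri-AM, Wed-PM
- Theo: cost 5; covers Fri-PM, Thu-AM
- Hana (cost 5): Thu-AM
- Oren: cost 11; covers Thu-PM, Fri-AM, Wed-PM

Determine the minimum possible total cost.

16

This is a weighted set-cover instance.
The greedy cost-per-new-shift heuristic would pick Dara, Theo, and Oren for 21, but a cheaper cover exists.
Choose Theo and Oren: together they cover Fri-PM, Thu-PM, Fri-AM, Thu-AM, Wed-PM — every shift.
Total cost: 5 + 11 = 16.
No cover costs less than 16.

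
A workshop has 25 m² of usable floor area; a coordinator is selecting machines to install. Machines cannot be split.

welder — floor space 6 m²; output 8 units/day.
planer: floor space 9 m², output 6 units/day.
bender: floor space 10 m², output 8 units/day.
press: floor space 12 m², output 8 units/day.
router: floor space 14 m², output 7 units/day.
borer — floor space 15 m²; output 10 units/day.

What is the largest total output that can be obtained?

Take welder, planer, and bender: floor space 6 + 9 + 10 = 25 ≤ 25, output 8 + 6 + 8 = 22.
No other feasible combination does better.

22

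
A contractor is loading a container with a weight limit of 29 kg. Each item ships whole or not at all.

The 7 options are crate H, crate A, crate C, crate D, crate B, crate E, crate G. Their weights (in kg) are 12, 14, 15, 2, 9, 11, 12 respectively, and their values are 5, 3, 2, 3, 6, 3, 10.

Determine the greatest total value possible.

Take crate D, crate B, and crate G: weight 2 + 9 + 12 = 23 ≤ 29, value 3 + 6 + 10 = 19.
No other feasible combination does better.

19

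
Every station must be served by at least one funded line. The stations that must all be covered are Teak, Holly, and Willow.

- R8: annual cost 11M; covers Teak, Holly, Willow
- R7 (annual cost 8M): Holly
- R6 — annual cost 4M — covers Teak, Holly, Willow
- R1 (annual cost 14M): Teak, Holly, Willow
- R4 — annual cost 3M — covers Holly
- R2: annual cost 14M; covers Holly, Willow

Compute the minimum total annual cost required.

R6 alone covers Teak, Holly, Willow — every station.
Total annual cost: 4.
No cover costs less than 4.

4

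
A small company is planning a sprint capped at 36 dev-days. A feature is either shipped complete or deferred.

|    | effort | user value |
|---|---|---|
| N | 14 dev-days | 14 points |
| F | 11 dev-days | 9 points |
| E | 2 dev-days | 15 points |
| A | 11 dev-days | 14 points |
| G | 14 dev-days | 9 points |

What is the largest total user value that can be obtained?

Allowing fractional choices, the relaxed optimum would be about 50.4, but features are indivisible.
N + F + E: effort 14 + 11 + 2 = 27 ≤ 36, user value 14 + 9 + 15 = 38.
F + E + A: effort 11 + 2 + 11 = 24 ≤ 36, user value 9 + 15 + 14 = 38.
N + E + A: effort 14 + 2 + 11 = 27 ≤ 36, user value 14 + 15 + 14 = 43.
Best is N, E, and A with total user value 43.

43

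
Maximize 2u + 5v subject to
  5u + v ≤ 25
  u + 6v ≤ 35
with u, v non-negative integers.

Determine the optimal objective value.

The continuous relaxation peaks at (3.97, 5.17) with value 33.79; rounding to a feasible lattice point costs some objective.
(u,v)=(4,5): 5·4+1·5=25≤25, 1·4+6·5=34≤35, objective 33.
(u,v)=(3,5): 5·3+1·5=20≤25, 1·3+6·5=33≤35, objective 31.
The best lattice point is (4,5), giving 33.

33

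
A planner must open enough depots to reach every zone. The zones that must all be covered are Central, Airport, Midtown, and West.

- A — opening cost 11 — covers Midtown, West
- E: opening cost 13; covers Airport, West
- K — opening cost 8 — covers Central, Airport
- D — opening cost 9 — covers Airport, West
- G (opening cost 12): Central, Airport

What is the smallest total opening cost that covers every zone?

19

Choose A and K: together they cover Central, Airport, Midtown, West — every zone.
Total opening cost: 11 + 8 = 19.
No cover costs less than 19.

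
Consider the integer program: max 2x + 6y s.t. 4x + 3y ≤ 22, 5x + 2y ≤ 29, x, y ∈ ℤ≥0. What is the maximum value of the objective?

(x,y)=(0,7): 4·0+3·7=21≤22, 5·0+2·7=14≤29, objective 42.
(x,y)=(1,6): 4·1+3·6=22≤22, 5·1+2·6=17≤29, objective 38.
(x,y)=(0,6): 4·0+3·6=18≤22, 5·0+2·6=12≤29, objective 36.
No feasible integer point exceeds 42.

42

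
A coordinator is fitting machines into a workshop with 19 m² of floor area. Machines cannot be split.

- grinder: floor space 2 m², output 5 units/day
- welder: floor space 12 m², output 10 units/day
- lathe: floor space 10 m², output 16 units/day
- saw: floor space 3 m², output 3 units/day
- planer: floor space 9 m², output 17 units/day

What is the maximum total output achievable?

lathe + planer: floor space 10 + 9 = 19 ≤ 19, output 16 + 17 = 33.
grinder + lathe + saw: floor space 2 + 10 + 3 = 15 ≤ 19, output 5 + 16 + 3 = 24.
grinder + saw + planer: floor space 2 + 3 + 9 = 14 ≤ 19, output 5 + 3 + 17 = 25.
Best is lathe and planer with total output 33.

33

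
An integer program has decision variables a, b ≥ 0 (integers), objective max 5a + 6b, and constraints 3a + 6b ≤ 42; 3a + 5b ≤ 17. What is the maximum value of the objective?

(a,b)=(4,1): 3·4+6·1=18≤42, 3·4+5·1=17≤17, objective 26.
(a,b)=(5,0): 3·5+6·0=15≤42, 3·5+5·0=15≤17, objective 25.
(a,b)=(3,1): 3·3+6·1=15≤42, 3·3+5·1=14≤17, objective 21.
(a,b)=(4,0): 3·4+6·0=12≤42, 3·4+5·0=12≤17, objective 20.
No feasible integer point exceeds 26.

26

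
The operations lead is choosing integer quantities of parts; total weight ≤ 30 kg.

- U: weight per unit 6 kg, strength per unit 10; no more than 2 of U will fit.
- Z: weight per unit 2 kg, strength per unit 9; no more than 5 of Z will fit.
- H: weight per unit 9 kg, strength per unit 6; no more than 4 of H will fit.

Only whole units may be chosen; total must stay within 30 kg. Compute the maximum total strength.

Z has the best ratio (9/2); taking only Z gives at most 5×9 = 45 (stopped by the supply cap of 5).
Mixing does better — 2×U and 5×Z: weight 22 ≤ 30, strength 2·10 + 5·9 = 65.

65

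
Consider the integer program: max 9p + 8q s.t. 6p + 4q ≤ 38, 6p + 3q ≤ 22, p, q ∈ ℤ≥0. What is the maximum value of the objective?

56

(p,q)=(0,7): 6·0+4·7=28≤38, 6·0+3·7=21≤22, objective 56.
(p,q)=(0,6): 6·0+4·6=24≤38, 6·0+3·6=18≤22, objective 48.
Maximum is 56 at (p,q)=(0,7).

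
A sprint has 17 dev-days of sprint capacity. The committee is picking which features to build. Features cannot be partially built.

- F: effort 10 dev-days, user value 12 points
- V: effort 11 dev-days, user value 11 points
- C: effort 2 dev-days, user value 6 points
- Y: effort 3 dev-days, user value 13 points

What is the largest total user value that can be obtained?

31

Allowing fractional choices, the relaxed optimum would be about 33.0, but features are indivisible.
F + C + Y: effort 10 + 2 + 3 = 15 ≤ 17, user value 12 + 6 + 13 = 31.
F + Y: effort 10 + 3 = 13 ≤ 17, user value 12 + 13 = 25.
V + C + Y: effort 11 + 2 + 3 = 16 ≤ 17, user value 11 + 6 + 13 = 30.
Best is F, C, and Y with total user value 31.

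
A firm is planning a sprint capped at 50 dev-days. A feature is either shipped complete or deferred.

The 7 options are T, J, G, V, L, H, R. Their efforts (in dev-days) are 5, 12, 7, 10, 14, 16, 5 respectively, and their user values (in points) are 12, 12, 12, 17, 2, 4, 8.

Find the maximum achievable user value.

This is a 0-1 knapsack instance.
T + J + G + V + R: effort 5 + 12 + 7 + 10 + 5 = 39 ≤ 50, user value 12 + 12 + 12 + 17 + 8 = 61.
T + J + G + V + H: effort 5 + 12 + 7 + 10 + 16 = 50 ≤ 50, user value 12 + 12 + 12 + 17 + 4 = 57.
T + J + G + V + L: effort 5 + 12 + 7 + 10 + 14 = 48 ≤ 50, user value 12 + 12 + 12 + 17 + 2 = 55.
Best is T, J, G, V, and R with total user value 61.

61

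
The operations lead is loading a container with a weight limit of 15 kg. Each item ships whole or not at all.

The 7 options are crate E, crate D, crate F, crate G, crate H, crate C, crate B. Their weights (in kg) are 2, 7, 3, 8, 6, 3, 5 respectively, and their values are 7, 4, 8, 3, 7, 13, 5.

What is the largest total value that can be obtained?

35

Allowing fractional choices, the relaxed optimum would be about 36.0, but items are indivisible.
crate E + crate F + crate H + crate C: weight 2 + 3 + 6 + 3 = 14 ≤ 15, value 7 + 8 + 7 + 13 = 35.
crate E + crate D + crate F + crate C: weight 2 + 7 + 3 + 3 = 15 ≤ 15, value 7 + 4 + 8 + 13 = 32.
crate E + crate F + crate C + crate B: weight 2 + 3 + 3 + 5 = 13 ≤ 15, value 7 + 8 + 13 + 5 = 33.
Best is crate E, crate F, crate H, and crate C with total value 35.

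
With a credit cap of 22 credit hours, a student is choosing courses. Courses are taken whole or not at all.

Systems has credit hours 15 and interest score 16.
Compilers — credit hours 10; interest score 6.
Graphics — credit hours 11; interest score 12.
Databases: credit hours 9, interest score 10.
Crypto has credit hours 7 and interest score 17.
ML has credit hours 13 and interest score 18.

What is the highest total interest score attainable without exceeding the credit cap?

Allowing fractional choices, the relaxed optimum would be about 37.2, but courses are indivisible.
Graphics + Crypto: credit hours 11 + 7 = 18 ≤ 22, interest score 12 + 17 = 29.
Systems + Crypto: credit hours 15 + 7 = 22 ≤ 22, interest score 16 + 17 = 33.
Crypto + ML: credit hours 7 + 13 = 20 ≤ 22, interest score 17 + 18 = 35.
Best is Crypto and ML with total interest score 35.

35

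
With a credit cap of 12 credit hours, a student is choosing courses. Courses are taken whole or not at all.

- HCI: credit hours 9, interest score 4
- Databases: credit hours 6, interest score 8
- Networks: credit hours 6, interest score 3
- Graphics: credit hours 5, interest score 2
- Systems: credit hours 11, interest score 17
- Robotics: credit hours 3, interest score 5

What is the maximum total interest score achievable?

17

Systems: credit hours 11 ≤ 12, interest score 17.
Databases + Robotics: credit hours 6 + 3 = 9 ≤ 12, interest score 8 + 5 = 13.
Best is Systems with total interest score 17.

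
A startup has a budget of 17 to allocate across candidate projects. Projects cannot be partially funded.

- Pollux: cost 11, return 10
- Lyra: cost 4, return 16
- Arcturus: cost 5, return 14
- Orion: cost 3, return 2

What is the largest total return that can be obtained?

Pollux + Lyra: cost 11 + 4 = 15 ≤ 17, return 10 + 16 = 26.
Lyra + Arcturus: cost 4 + 5 = 9 ≤ 17, return 16 + 14 = 30.
Lyra + Arcturus + Orion: cost 4 + 5 + 3 = 12 ≤ 17, return 16 + 14 + 2 = 32.
Best is Lyra, Arcturus, and Orion with total return 32.

32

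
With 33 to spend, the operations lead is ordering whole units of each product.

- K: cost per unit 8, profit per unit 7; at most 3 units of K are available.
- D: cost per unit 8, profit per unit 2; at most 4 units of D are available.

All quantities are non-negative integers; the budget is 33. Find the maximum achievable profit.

23

3×K: cost 24 ≤ 33, profit 3·7 = 21.
3×K and 1×D: cost 32 ≤ 33, profit 3·7 + 1·2 = 23.
Best is 23.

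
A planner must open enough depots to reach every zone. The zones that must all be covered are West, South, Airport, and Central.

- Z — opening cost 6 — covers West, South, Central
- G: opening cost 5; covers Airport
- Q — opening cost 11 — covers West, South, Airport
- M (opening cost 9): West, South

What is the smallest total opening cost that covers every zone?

Choose Z and G: together they cover West, South, Airport, Central — every zone.
Total opening cost: 6 + 5 = 11.
No cover costs less than 11.

11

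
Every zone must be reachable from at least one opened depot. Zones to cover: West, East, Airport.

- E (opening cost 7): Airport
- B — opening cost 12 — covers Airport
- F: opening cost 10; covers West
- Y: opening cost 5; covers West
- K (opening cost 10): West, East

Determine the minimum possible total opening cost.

The greedy cost-per-new-zone heuristic would pick Y, E, and K for 22, but a cheaper cover exists.
Choose E and K: together they cover West, East, Airport — every zone.
Total opening cost: 7 + 10 = 17.
No cover costs less than 17.

17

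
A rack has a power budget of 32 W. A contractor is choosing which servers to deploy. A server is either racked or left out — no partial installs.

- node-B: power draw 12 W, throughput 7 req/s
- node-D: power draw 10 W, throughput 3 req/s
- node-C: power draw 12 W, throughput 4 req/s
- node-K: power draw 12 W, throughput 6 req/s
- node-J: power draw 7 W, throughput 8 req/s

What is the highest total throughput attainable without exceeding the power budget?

21

Take node-B, node-K, and node-J: power draw 12 + 12 + 7 = 31 ≤ 32, throughput 7 + 6 + 8 = 21.
No other feasible combination does better.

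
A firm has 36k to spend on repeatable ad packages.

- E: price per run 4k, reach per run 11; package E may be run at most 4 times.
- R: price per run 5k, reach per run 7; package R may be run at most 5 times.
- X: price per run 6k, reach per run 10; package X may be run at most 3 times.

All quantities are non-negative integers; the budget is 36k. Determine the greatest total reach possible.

This is a bounded integer knapsack.
E has the best ratio (11/4); taking only E gives at most 4×11 = 44 (stopped by the supply cap of 4).
Mixing does better — 4×E and 3×X: price 34 ≤ 36, reach 4·11 + 3·10 = 74.

74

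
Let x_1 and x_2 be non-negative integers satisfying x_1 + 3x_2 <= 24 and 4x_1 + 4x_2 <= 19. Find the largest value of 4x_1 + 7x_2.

(x_1,x_2)=(0,4) is feasible, giving 28.
(x_1,x_2)=(1,3) is feasible, giving 25.
(x_1,x_2)=(0,3) is feasible, giving 21.
No feasible integer point exceeds 28.

28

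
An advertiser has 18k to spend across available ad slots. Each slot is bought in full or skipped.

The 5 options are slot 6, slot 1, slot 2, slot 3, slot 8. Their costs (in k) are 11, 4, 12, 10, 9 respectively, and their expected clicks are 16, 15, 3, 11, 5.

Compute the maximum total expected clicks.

slot 1 + slot 8: cost 4 + 9 = 13 ≤ 18, expected clicks 15 + 5 = 20.
slot 6 + slot 1: cost 11 + 4 = 15 ≤ 18, expected clicks 16 + 15 = 31.
slot 1 + slot 3: cost 4 + 10 = 14 ≤ 18, expected clicks 15 + 11 = 26.
Best is slot 6 and slot 1 with total expected clicks 31.

31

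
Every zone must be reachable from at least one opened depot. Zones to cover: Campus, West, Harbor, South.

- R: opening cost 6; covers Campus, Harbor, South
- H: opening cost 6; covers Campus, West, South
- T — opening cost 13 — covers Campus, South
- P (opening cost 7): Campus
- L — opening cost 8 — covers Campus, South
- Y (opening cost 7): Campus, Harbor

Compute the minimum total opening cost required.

Choose R and H: together they cover Campus, West, Harbor, South — every zone.
Total opening cost: 6 + 6 = 12.
No cover costs less than 12.

12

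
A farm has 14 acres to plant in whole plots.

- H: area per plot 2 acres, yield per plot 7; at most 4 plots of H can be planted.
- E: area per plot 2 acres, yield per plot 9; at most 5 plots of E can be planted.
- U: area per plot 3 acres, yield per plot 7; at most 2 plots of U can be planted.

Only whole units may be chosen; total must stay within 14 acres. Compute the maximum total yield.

59

E has the best ratio (9/2); taking only E gives at most 5×9 = 45 (stopped by the supply cap of 5).
Mixing does better — 2×H and 5×E: area 14 ≤ 14, yield 2·7 + 5·9 = 59.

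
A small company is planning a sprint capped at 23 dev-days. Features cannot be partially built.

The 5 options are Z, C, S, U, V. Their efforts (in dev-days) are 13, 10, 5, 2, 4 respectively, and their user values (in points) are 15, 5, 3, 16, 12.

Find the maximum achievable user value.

This is a 0-1 knapsack instance.
Z + U + V: effort 13 + 2 + 4 = 19 ≤ 23, user value 15 + 16 + 12 = 43.
C + S + U + V: effort 10 + 5 + 2 + 4 = 21 ≤ 23, user value 5 + 3 + 16 + 12 = 36.
Z + S + U: effort 13 + 5 + 2 = 20 ≤ 23, user value 15 + 3 + 16 = 34.
Best is Z, U, and V with total user value 43.

43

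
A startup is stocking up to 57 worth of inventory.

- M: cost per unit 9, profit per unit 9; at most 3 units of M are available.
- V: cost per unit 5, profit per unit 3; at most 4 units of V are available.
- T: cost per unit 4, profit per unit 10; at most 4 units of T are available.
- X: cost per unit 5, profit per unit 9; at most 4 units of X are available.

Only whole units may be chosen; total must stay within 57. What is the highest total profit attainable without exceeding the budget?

94

Take 2×M, 4×T, and 4×X: cost 54 ≤ 57, profit 2·9 + 4·10 + 4·9 = 94.
T has the best ratio (10/4) and is taken to its limit of 4; remaining capacity is filled optimally with the others.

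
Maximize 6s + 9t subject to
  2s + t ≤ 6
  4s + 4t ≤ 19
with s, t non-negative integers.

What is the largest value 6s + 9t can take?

36

(s,t)=(0,4): 2·0+1·4=4≤6, 4·0+4·4=16≤19, objective 36.
(s,t)=(1,3): 2·1+1·3=5≤6, 4·1+4·3=16≤19, objective 33.
(s,t)=(0,3): 2·0+1·3=3≤6, 4·0+4·3=12≤19, objective 27.
Maximum is 36 at (s,t)=(0,4).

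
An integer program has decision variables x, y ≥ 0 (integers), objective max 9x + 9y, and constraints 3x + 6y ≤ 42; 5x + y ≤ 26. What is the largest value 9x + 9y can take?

81

(x,y)=(4,5): 3·4+6·5=42≤42, 5·4+1·5=25≤26, objective 81.
(x,y)=(4,4): 3·4+6·4=36≤42, 5·4+1·4=24≤26, objective 72.
(x,y)=(3,5): 3·3+6·5=39≤42, 5·3+1·5=20≤26, objective 72.
No feasible integer point exceeds 81.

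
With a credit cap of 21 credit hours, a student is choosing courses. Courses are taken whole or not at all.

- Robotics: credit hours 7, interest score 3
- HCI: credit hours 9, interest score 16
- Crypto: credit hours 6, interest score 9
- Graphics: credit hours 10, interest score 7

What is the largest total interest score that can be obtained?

Take HCI and Crypto: credit hours 9 + 6 = 15 ≤ 21, interest score 16 + 9 = 25.
No other feasible combination does better.

25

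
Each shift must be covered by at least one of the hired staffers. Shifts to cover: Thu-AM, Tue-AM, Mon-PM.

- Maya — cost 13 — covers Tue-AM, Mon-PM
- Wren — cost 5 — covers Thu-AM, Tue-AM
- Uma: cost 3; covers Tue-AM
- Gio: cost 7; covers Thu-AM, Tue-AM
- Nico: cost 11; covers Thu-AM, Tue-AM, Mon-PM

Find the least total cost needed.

The greedy cost-per-new-shift heuristic would pick Wren and Nico for 16, but a cheaper cover exists.
Nico alone covers Thu-AM, Tue-AM, Mon-PM — every shift.
Total cost: 11.
No cover costs less than 11.

11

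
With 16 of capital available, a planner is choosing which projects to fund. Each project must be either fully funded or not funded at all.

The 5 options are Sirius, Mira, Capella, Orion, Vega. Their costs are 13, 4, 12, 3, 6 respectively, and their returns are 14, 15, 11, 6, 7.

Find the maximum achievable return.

28

Take Mira, Orion, and Vega: cost 4 + 3 + 6 = 13 ≤ 16, return 15 + 6 + 7 = 28.
No other feasible combination does better.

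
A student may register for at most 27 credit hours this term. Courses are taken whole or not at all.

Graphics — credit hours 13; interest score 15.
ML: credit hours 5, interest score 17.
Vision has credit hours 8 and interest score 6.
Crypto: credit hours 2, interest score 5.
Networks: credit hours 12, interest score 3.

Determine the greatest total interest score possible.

38

Take Graphics, ML, and Vision: credit hours 13 + 5 + 8 = 26 ≤ 27, interest score 15 + 17 + 6 = 38.
No other feasible combination does better.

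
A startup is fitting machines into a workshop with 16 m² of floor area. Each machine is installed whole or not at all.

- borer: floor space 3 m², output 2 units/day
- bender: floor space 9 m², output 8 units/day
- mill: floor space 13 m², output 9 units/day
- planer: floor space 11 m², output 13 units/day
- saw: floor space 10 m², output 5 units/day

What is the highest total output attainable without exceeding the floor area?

15

Treat it as a binary knapsack problem.
borer + mill: floor space 3 + 13 = 16 ≤ 16, output 2 + 9 = 11.
borer + planer: floor space 3 + 11 = 14 ≤ 16, output 2 + 13 = 15.
planer: floor space 11 ≤ 16, output 13.
Best is borer and planer with total output 15.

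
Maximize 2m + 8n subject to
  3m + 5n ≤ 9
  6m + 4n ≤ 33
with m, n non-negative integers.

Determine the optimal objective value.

The continuous relaxation peaks at (0, 1.8) with value 14.40; rounding to a feasible lattice point costs some objective.
(m,n)=(1,1): 3·1+5·1=8≤9, 6·1+4·1=10≤33, objective 10.
(m,n)=(0,1): 3·0+5·1=5≤9, 6·0+4·1=4≤33, objective 8.
(m,n)=(2,0): 3·2+5·0=6≤9, 6·2+4·0=12≤33, objective 4.
No feasible integer point exceeds 10.

10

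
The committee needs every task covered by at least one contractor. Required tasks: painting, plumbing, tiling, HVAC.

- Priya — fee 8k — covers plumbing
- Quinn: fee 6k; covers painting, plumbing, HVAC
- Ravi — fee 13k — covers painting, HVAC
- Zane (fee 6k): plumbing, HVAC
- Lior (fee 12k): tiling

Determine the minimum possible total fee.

18

Choose Quinn and Lior: together they cover painting, plumbing, tiling, HVAC — every task.
Total fee: 6 + 12 = 18.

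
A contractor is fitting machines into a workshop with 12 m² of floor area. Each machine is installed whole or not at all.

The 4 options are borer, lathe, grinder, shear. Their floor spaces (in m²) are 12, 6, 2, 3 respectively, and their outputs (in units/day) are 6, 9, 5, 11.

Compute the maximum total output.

25

Treat it as a binary knapsack problem.
Take lathe, grinder, and shear: floor space 6 + 2 + 3 = 11 ≤ 12, output 9 + 5 + 11 = 25.
No other feasible combination does better.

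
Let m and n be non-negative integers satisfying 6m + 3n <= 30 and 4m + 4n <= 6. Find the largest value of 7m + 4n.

(m,n)=(1,0): 6·1+3·0=6≤30, 4·1+4·0=4≤6, objective 7.
(m,n)=(0,1): 6·0+3·1=3≤30, 4·0+4·1=4≤6, objective 4.
(m,n)=(0,0): 6·0+3·0=0≤30, 4·0+4·0=0≤6, objective 0.
No feasible integer point exceeds 7.

7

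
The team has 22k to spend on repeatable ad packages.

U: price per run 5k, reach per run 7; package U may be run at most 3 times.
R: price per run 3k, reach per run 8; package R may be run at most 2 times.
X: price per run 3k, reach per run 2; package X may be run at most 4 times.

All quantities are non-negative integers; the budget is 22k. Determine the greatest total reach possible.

3×U and 2×R: price 21 ≤ 22, reach 3·7 + 2·8 = 37.
2×U, 2×R, and 2×X: price 22 ≤ 22, reach 2·7 + 2·8 + 2·2 = 34.
Best is 37.

37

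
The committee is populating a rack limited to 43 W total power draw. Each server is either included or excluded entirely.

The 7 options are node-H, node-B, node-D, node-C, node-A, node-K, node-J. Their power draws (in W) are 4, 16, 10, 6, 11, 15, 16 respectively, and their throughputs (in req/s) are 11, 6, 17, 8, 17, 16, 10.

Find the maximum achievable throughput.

61

Take node-H, node-D, node-A, and node-K: power draw 4 + 10 + 11 + 15 = 40 ≤ 43, throughput 11 + 17 + 17 + 16 = 61.
No other feasible combination does better.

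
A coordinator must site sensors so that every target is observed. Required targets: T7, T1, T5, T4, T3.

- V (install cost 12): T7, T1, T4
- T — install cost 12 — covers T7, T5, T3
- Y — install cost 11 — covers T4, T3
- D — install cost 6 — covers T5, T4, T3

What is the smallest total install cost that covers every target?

18

Choose V and D: together they cover T7, T1, T5, T4, T3 — every target.
Total install cost: 12 + 6 = 18.
No cover costs less than 18.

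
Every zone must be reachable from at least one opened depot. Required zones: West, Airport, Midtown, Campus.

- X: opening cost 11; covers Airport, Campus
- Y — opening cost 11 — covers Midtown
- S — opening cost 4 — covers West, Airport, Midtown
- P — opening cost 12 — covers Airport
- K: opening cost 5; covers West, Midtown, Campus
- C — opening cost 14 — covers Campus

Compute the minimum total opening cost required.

9

Choose S and K: together they cover West, Airport, Midtown, Campus — every zone.
Total opening cost: 4 + 5 = 9.
No cover costs less than 9.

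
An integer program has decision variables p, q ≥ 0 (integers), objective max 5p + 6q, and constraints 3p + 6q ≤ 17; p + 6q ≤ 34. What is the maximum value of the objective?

The continuous relaxation peaks at (5.67, 0) with value 28.33; rounding to a feasible lattice point costs some objective.
(p,q)=(5,0) is feasible, giving 25.
(p,q)=(4,0) is feasible, giving 20.
No feasible integer point exceeds 25.

25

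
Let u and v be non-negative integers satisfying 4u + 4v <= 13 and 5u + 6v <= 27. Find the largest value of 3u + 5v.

The continuous relaxation peaks at (0, 3.25) with value 16.25; rounding to a feasible lattice point costs some objective.
(u,v)=(0,3) is feasible, giving 15.
(u,v)=(1,2) is feasible, giving 13.
No feasible integer point exceeds 15.

15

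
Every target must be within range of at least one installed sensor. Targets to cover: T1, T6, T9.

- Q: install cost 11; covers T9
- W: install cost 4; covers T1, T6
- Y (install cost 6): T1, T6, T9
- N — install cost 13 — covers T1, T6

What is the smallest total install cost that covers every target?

The greedy cost-per-new-target heuristic would pick W and Y for 10, but a cheaper cover exists.
Y alone covers T1, T6, T9 — every target.
Total install cost: 6.
No cover costs less than 6.

6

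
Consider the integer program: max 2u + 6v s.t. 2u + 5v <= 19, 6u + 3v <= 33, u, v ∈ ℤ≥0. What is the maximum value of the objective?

Relaxing integrality, the LP optimum is 22.80 at (u,v) = (0, 3.8), which is not an integer point.
(u,v)=(2,3): 2·2+5·3=19≤19, 6·2+3·3=21≤33, objective 22.
(u,v)=(1,3): 2·1+5·3=17≤19, 6·1+3·3=15≤33, objective 20.
Maximum is 22 at (u,v)=(2,3).

22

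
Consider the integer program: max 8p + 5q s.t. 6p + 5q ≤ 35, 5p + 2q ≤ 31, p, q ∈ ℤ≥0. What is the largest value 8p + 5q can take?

The continuous relaxation peaks at (5.83, 0) with value 46.67; rounding to a feasible lattice point costs some objective.
(p,q)=(5,1): 6·5+5·1=35≤35, 5·5+2·1=27≤31, objective 45.
(p,q)=(4,2): 6·4+5·2=34≤35, 5·4+2·2=24≤31, objective 42.
(p,q)=(5,0): 6·5+5·0=30≤35, 5·5+2·0=25≤31, objective 40.
(p,q)=(4,1): 6·4+5·1=29≤35, 5·4+2·1=22≤31, objective 37.
Maximum is 45 at (p,q)=(5,1).

45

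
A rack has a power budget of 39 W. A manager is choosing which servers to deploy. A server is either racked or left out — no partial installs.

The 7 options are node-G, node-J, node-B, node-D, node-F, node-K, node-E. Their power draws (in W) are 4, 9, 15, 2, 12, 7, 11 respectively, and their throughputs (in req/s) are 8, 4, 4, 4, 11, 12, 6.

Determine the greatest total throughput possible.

Take node-G, node-D, node-F, node-K, and node-E: power draw 4 + 2 + 12 + 7 + 11 = 36 ≤ 39, throughput 8 + 4 + 11 + 12 + 6 = 41.
No other feasible combination does better.

41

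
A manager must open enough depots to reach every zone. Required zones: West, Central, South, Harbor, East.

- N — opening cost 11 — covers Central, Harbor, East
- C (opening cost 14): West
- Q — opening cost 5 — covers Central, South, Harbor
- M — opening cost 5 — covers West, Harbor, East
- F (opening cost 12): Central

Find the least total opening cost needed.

This is an integer covering problem.
Choose Q and M: together they cover West, Central, South, Harbor, East — every zone.
Total opening cost: 5 + 5 = 10.

10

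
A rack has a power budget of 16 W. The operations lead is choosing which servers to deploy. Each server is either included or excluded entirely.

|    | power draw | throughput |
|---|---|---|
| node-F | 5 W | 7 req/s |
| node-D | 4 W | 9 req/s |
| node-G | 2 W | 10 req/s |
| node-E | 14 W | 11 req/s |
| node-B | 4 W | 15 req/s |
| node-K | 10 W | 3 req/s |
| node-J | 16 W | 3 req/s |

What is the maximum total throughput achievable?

This is an integer program with binary decision variables.
node-D + node-G + node-B: power draw 4 + 2 + 4 = 10 ≤ 16, throughput 9 + 10 + 15 = 34.
node-F + node-D + node-G + node-B: power draw 5 + 4 + 2 + 4 = 15 ≤ 16, throughput 7 + 9 + 10 + 15 = 41.
node-F + node-G + node-B: power draw 5 + 2 + 4 = 11 ≤ 16, throughput 7 + 10 + 15 = 32.
Best is node-F, node-D, node-G, and node-B with total throughput 41.

41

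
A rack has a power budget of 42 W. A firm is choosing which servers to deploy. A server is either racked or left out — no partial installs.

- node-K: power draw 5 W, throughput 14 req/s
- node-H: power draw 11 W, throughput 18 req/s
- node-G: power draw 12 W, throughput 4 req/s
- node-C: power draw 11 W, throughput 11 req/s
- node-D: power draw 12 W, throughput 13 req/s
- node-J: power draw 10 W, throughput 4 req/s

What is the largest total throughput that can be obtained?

56

Take node-K, node-H, node-C, and node-D: power draw 5 + 11 + 11 + 12 = 39 ≤ 42, throughput 14 + 18 + 11 + 13 = 56.
No other feasible combination does better.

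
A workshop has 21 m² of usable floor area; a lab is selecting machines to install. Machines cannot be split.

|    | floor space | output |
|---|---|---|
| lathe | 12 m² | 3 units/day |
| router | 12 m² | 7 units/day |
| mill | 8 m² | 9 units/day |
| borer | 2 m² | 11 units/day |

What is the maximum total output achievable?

20

This is a 0-1 knapsack instance.
Allowing fractional choices, the relaxed optimum would be about 26.4, but machines are indivisible.
router + borer: floor space 12 + 2 = 14 ≤ 21, output 7 + 11 = 18.
router + mill: floor space 12 + 8 = 20 ≤ 21, output 7 + 9 = 16.
mill + borer: floor space 8 + 2 = 10 ≤ 21, output 9 + 11 = 20.
Best is mill and borer with total output 20.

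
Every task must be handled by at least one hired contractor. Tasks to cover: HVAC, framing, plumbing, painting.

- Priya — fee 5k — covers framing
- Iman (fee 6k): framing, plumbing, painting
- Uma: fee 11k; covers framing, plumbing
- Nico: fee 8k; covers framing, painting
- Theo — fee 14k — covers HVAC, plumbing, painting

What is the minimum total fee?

The greedy cost-per-new-task heuristic would pick Iman and Theo for 20, but a cheaper cover exists.
Choose Priya and Theo: together they cover HVAC, framing, plumbing, painting — every task.
Total fee: 5 + 14 = 19.
No cover costs less than 19.

19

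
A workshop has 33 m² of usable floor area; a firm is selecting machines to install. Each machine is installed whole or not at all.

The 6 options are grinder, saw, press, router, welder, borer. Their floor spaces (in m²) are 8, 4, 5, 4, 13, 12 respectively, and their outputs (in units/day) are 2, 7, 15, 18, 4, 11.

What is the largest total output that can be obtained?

This is a 0-1 knapsack instance.
grinder + saw + press + router + borer: floor space 8 + 4 + 5 + 4 + 12 = 33 ≤ 33, output 2 + 7 + 15 + 18 + 11 = 53.
saw + press + router + borer: floor space 4 + 5 + 4 + 12 = 25 ≤ 33, output 7 + 15 + 18 + 11 = 51.
grinder + press + router + borer: floor space 8 + 5 + 4 + 12 = 29 ≤ 33, output 2 + 15 + 18 + 11 = 46.
Best is grinder, saw, press, router, and borer with total output 53.

53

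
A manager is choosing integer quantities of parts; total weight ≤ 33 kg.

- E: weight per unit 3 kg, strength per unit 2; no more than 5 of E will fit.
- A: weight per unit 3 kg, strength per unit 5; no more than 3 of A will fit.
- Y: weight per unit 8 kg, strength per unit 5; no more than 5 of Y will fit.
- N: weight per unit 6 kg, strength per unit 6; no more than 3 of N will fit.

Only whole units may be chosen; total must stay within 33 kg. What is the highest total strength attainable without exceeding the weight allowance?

A has the best ratio (5/3); taking only A gives at most 3×5 = 15 (stopped by the supply cap of 3).
Mixing does better — 2×E, 3×A, and 3×N: weight 33 ≤ 33, strength 2·2 + 3·5 + 3·6 = 37.

37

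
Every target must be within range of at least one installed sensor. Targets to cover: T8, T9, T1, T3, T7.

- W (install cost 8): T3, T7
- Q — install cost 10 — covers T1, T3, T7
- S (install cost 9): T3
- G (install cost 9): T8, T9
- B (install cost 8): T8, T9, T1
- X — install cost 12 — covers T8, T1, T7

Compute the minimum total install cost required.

Choose W and B: together they cover T8, T9, T1, T3, T7 — every target.
Total install cost: 8 + 8 = 16.

16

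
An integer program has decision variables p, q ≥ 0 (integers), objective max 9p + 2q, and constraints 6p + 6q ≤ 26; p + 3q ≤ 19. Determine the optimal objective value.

36

Relaxing integrality, the LP optimum is 39.00 at (p,q) = (4.33, 0), which is not an integer point.
(p,q)=(4,0): 6·4+6·0=24≤26, 1·4+3·0=4≤19, objective 36.
(p,q)=(3,1): 6·3+6·1=24≤26, 1·3+3·1=6≤19, objective 29.
Maximum is 36 at (p,q)=(4,0).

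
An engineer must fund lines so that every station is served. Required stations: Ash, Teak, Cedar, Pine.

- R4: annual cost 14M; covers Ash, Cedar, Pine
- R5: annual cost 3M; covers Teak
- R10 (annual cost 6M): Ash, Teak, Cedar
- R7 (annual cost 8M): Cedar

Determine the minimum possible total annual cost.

The greedy cost-per-new-station heuristic would pick R10 and R4 for 20, but a cheaper cover exists.
Choose R4 and R5: together they cover Ash, Teak, Cedar, Pine — every station.
Total annual cost: 14 + 3 = 17.
No cover costs less than 17.

17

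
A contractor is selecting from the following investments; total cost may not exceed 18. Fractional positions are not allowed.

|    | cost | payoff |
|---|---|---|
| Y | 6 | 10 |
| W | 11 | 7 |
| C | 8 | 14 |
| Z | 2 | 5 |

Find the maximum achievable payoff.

Take Y, C, and Z: cost 6 + 8 + 2 = 16 ≤ 18, payoff 10 + 14 + 5 = 29.
No other feasible combination does better.

29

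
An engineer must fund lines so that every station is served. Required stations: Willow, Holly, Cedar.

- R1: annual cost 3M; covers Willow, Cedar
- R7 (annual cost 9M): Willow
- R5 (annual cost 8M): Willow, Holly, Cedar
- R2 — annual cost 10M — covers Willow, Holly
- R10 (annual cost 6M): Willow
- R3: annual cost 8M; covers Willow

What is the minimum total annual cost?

8

R5 alone covers Willow, Holly, Cedar — every station.
Total annual cost: 8.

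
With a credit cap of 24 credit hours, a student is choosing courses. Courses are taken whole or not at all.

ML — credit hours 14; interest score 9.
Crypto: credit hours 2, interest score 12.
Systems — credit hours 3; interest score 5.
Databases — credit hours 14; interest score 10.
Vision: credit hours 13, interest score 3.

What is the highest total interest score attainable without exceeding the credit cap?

27

Treat it as a binary knapsack problem.
ML + Crypto + Systems: credit hours 14 + 2 + 3 = 19 ≤ 24, interest score 9 + 12 + 5 = 26.
Crypto + Systems + Databases: credit hours 2 + 3 + 14 = 19 ≤ 24, interest score 12 + 5 + 10 = 27.
Crypto + Databases: credit hours 2 + 14 = 16 ≤ 24, interest score 12 + 10 = 22.
Best is Crypto, Systems, and Databases with total interest score 27.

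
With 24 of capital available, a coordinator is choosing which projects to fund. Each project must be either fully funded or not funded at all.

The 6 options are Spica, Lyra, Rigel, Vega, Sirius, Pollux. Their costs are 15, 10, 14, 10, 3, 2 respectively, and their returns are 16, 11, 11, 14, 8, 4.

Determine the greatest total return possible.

Allowing fractional choices, the relaxed optimum would be about 35.9, but projects are indivisible.
Lyra + Vega + Pollux: cost 10 + 10 + 2 = 22 ≤ 24, return 11 + 14 + 4 = 29.
Spica + Sirius + Pollux: cost 15 + 3 + 2 = 20 ≤ 24, return 16 + 8 + 4 = 28.
Lyra + Vega + Sirius: cost 10 + 10 + 3 = 23 ≤ 24, return 11 + 14 + 8 = 33.
Best is Lyra, Vega, and Sirius with total return 33.

33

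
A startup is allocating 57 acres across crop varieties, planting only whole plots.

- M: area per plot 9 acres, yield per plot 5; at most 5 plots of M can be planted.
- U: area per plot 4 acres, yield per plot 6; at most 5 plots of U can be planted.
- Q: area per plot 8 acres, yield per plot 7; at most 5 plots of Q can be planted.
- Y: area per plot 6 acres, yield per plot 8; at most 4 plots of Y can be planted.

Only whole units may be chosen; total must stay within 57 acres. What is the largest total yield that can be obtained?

70

U has the best ratio (6/4); taking only U gives at most 5×6 = 30 (stopped by the supply cap of 5).
Mixing does better — 4×U, 2×Q, and 4×Y: area 56 ≤ 57, yield 4·6 + 2·7 + 4·8 = 70.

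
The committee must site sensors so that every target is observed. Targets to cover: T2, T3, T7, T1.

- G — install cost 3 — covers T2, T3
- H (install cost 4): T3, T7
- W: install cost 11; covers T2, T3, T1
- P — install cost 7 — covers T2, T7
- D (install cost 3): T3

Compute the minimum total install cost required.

15

This is an integer covering problem.
The greedy cost-per-new-target heuristic would pick G, H, and W for 18, but a cheaper cover exists.
Choose H and W: together they cover T2, T3, T7, T1 — every target.
Total install cost: 4 + 11 = 15.
No cover costs less than 15.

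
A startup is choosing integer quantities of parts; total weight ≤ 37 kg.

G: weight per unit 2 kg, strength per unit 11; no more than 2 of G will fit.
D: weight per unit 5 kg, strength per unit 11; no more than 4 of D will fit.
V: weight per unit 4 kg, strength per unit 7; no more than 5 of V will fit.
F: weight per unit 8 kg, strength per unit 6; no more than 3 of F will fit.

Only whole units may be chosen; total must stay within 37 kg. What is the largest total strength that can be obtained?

G has the best ratio (11/2); taking only G gives at most 2×11 = 22 (stopped by the supply cap of 2).
Mixing does better — 2×G, 4×D, and 3×V: weight 36 ≤ 37, strength 2·11 + 4·11 + 3·7 = 87.

87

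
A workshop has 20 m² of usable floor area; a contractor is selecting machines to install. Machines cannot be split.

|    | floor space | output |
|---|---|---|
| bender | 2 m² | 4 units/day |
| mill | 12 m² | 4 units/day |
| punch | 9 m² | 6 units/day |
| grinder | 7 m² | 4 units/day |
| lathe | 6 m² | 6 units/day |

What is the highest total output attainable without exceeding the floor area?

Take bender, punch, and lathe: floor space 2 + 9 + 6 = 17 ≤ 20, output 4 + 6 + 6 = 16.
No other feasible combination does better.

16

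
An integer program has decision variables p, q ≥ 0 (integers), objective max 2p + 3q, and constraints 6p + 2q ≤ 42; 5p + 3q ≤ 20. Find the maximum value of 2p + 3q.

The continuous relaxation peaks at (0, 6.67) with value 20.00; rounding to a feasible lattice point costs some objective.
(p,q)=(0,6) is feasible, giving 18.
(p,q)=(1,5) is feasible, giving 17.
Maximum is 18 at (p,q)=(0,6).

18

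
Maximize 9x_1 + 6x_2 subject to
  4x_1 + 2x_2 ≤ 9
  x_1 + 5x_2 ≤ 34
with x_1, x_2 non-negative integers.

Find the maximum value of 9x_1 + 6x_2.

24

The continuous relaxation peaks at (0, 4.5) with value 27.00; rounding to a feasible lattice point costs some objective.
(x_1,x_2)=(0,4): 4·0+2·4=8≤9, 1·0+5·4=20≤34, objective 24.
(x_1,x_2)=(0,3): 4·0+2·3=6≤9, 1·0+5·3=15≤34, objective 18.
No feasible integer point exceeds 24.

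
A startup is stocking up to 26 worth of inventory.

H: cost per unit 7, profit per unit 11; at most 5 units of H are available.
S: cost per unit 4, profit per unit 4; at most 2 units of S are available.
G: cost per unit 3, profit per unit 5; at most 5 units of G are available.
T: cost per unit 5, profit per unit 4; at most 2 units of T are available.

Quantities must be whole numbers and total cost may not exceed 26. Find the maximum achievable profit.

42

2×H and 4×G: cost 26 ≤ 26, profit 2·11 + 4·5 = 42.
1×H, 1×S, and 5×G: cost 26 ≤ 26, profit 1·11 + 1·4 + 5·5 = 40.
Best is 42.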